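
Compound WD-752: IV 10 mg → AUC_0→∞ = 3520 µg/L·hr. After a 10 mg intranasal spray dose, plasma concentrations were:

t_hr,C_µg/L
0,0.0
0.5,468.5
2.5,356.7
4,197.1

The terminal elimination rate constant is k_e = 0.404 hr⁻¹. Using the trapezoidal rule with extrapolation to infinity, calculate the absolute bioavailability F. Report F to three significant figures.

Trapezoidal AUC_0→4 (intranasal spray):
  [0→0.5]: (0.0+468.5)/2 × 0.5 = 117.125
  [0.5→2.5]: (468.5+356.7)/2 × 2 = 825.2
  [2.5→4]: (356.7+197.1)/2 × 1.5 = 415.35
  Sum = 1357.675 µg/L·hr
Tail: C_last/k_e = 197.1/0.404 = 487.871
AUC_0→∞ (intranasal spray) = 1357.675 + 487.871 = 1845.546 µg/L·hr
F = (AUC_ev/D_ev)/(AUC_iv/D_iv) = (1845.546/10)/(3520/10) = 184.5546/352 = 0.5243

F = 0.524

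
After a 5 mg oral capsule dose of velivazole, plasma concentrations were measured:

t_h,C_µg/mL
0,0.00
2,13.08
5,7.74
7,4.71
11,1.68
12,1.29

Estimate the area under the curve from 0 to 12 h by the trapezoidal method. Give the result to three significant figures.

AUC = 71.0 µg/mL·h

Trapezoidal AUC_0→12:
  [0→2]: (0.00+13.08)/2 × 2 = 13.08
  [2→5]: (13.08+7.74)/2 × 3 = 31.23
  [5→7]: (7.74+4.71)/2 × 2 = 12.45
  [7→11]: (4.71+1.68)/2 × 4 = 12.78
  [11→12]: (1.68+1.29)/2 × 1 = 1.485
  Sum = 71.025 µg/mL·h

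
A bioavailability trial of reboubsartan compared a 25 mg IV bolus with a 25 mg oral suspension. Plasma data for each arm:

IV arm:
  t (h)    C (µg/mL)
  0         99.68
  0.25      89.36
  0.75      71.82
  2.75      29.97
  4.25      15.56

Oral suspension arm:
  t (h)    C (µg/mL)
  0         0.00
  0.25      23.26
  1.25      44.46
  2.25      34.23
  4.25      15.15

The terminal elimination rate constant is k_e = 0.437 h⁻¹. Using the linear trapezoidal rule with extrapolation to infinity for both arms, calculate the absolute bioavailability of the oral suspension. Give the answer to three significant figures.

F = 0.680

Trapezoidal AUC_0→4.25 (IV):
  [0→0.25]: (99.68+89.36)/2 × 0.25 = 23.63
  [0.25→0.75]: (89.36+71.82)/2 × 0.5 = 40.295
  [0.75→2.75]: (71.82+29.97)/2 × 2 = 101.79
  [2.75→4.25]: (29.97+15.56)/2 × 1.5 = 34.1475
  Sum = 199.8625 µg/mL·h
IV tail: 15.56/0.437 = 35.606; AUC_iv,0→∞ = 199.8625 + 35.606 = 235.4685 µg/mL·h
Trapezoidal AUC_0→4.25 (oral suspension):
  [0→0.25]: (0.00+23.26)/2 × 0.25 = 2.9075
  [0.25→1.25]: (23.26+44.46)/2 × 1 = 33.86
  [1.25→2.25]: (44.46+34.23)/2 × 1 = 39.345
  [2.25→4.25]: (34.23+15.15)/2 × 2 = 49.38
  Sum = 125.4925 µg/mL·h
oral suspension tail: 15.15/0.437 = 34.668; AUC_ev,0→∞ = 125.4925 + 34.668 = 160.1605 µg/mL·h
F = (AUC_ev/D_ev)/(AUC_iv/D_iv) = (160.1605/25)/(235.4685/25) = 6.40642/9.41874 = 0.6802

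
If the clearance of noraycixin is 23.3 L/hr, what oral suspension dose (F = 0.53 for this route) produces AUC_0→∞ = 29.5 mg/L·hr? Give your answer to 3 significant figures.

Dose = 1300 mg

Dose = CL × AUC_0→∞ / F
     = 23.3 × 29.5 / 0.53 = 1296.89 mg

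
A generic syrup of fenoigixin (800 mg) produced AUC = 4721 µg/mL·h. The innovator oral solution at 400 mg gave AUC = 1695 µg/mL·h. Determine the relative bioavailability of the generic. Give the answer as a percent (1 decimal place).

F_rel = 139.3%

F_rel = (AUC_test/D_test) / (AUC_ref/D_ref)
      = (4721/800) / (1695/400)
      = 5.90125 / 4.2375 = 1.3926 = 139.26%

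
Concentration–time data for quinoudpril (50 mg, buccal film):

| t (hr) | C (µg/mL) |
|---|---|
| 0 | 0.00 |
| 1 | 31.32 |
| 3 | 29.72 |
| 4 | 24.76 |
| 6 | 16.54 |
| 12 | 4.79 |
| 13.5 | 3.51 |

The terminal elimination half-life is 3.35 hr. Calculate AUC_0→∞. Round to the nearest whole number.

Trapezoidal AUC_0→13.5:
  [0→1]: (0.00+31.32)/2 × 1 = 15.66
  [1→3]: (31.32+29.72)/2 × 2 = 61.04
  [3→4]: (29.72+24.76)/2 × 1 = 27.24
  [4→6]: (24.76+16.54)/2 × 2 = 41.3
  [6→12]: (16.54+4.79)/2 × 6 = 63.99
  [12→13.5]: (4.79+3.51)/2 × 1.5 = 6.225
  Sum = 215.455 µg/mL·hr
k_e = ln2 / t½ = 0.693147 / 3.35 = 0.2069 hr^-1
Extrapolated tail: C_last / k_e = 3.51 / 0.2069 = 16.965
AUC_0→∞ = 215.455 + 16.965 = 232.42 µg/mL·hr

AUC = 232 µg/mL·hr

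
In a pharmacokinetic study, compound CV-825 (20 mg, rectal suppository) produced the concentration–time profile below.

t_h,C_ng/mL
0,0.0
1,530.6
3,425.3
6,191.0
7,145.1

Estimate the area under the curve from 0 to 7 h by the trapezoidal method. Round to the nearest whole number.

AUC = 2314 ng/mL·h

Trapezoidal AUC_0→7:
  [0→1]: (0.0+530.6)/2 × 1 = 265.3
  [1→3]: (530.6+425.3)/2 × 2 = 955.9
  [3→6]: (425.3+191.0)/2 × 3 = 924.45
  [6→7]: (191.0+145.1)/2 × 1 = 168.05
  Sum = 2313.7 ng/mL·h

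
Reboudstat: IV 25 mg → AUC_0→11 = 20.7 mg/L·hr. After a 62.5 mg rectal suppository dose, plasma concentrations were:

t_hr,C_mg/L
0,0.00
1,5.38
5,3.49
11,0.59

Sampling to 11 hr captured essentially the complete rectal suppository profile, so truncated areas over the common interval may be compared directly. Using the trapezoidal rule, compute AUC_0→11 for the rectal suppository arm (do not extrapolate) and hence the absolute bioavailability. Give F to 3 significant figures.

F = 0.631

Trapezoidal AUC_0→11 (rectal suppository):
  [0→1]: (0.00+5.38)/2 × 1 = 2.69
  [1→5]: (5.38+3.49)/2 × 4 = 17.74
  [5→11]: (3.49+0.59)/2 × 6 = 12.24
  Sum = 32.67 mg/L·hr
F = (AUC_ev/D_ev)/(AUC_iv/D_iv) = (32.67/62.5)/(20.7/25) = 0.52272/0.828 = 0.6313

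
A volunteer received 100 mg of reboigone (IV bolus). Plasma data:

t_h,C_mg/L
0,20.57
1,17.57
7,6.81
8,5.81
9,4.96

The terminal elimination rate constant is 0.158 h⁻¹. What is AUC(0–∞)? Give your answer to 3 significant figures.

Trapezoidal AUC_0→9:
  [0→1]: (20.57+17.57)/2 × 1 = 19.07
  [1→7]: (17.57+6.81)/2 × 6 = 73.14
  [7→8]: (6.81+5.81)/2 × 1 = 6.31
  [8→9]: (5.81+4.96)/2 × 1 = 5.385
  Sum = 103.905 mg/L·h
Extrapolated tail: C_last / k_e = 4.96 / 0.158 = 31.392
AUC_0→∞ = 103.905 + 31.392 = 135.297 mg/L·h

AUC = 135 mg/L·h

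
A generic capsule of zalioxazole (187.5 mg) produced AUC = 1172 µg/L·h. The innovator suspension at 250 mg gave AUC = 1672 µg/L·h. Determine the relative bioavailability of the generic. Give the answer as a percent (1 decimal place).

F_rel = (AUC_test/D_test) / (AUC_ref/D_ref)
      = (1172/187.5) / (1672/250)
      = 6.25067 / 6.688 = 0.9346 = 93.46%

F_rel = 93.5%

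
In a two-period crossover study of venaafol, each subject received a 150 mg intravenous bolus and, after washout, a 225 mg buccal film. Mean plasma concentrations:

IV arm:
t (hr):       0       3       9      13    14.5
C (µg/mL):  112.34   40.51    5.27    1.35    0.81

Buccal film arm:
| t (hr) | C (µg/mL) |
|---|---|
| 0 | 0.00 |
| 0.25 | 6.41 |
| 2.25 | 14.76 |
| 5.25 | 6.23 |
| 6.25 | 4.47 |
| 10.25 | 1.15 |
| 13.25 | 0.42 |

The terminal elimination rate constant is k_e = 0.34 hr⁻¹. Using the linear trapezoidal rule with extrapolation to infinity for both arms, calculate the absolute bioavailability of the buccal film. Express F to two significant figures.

F = 0.13

Trapezoidal AUC_0→14.5 (IV):
  [0→3]: (112.34+40.51)/2 × 3 = 229.275
  [3→9]: (40.51+5.27)/2 × 6 = 137.34
  [9→13]: (5.27+1.35)/2 × 4 = 13.24
  [13→14.5]: (1.35+0.81)/2 × 1.5 = 1.62
  Sum = 381.475 µg/mL·hr
IV tail: 0.81/0.34 = 2.382; AUC_iv,0→∞ = 381.475 + 2.382 = 383.857 µg/mL·hr
Trapezoidal AUC_0→13.25 (buccal film):
  [0→0.25]: (0.00+6.41)/2 × 0.25 = 0.80125
  [0.25→2.25]: (6.41+14.76)/2 × 2 = 21.17
  [2.25→5.25]: (14.76+6.23)/2 × 3 = 31.485
  [5.25→6.25]: (6.23+4.47)/2 × 1 = 5.35
  [6.25→10.25]: (4.47+1.15)/2 × 4 = 11.24
  [10.25→13.25]: (1.15+0.42)/2 × 3 = 2.355
  Sum = 72.40125 µg/mL·hr
buccal film tail: 0.42/0.34 = 1.235; AUC_ev,0→∞ = 72.40125 + 1.235 = 73.63625 µg/mL·hr
F = (AUC_ev/D_ev)/(AUC_iv/D_iv) = (73.63625/225)/(383.857/150) = 0.327272/2.55905 = 0.1279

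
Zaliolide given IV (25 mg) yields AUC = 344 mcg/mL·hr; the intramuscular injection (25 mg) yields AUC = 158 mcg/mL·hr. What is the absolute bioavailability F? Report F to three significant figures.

F = 0.459

F = (AUC_ev / D_ev) / (AUC_iv / D_iv)
  = (158/25) / (344/25)
  = 6.32 / 13.76 = 0.4593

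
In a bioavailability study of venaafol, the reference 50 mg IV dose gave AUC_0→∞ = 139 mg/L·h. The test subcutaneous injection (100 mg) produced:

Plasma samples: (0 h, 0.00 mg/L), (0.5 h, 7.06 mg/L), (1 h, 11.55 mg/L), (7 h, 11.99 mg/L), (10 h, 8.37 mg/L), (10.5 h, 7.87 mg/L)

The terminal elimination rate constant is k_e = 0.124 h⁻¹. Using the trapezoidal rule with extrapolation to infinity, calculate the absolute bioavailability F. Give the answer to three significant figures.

F = 0.630

Trapezoidal AUC_0→10.5 (subcutaneous injection):
  [0→0.5]: (0.00+7.06)/2 × 0.5 = 1.765
  [0.5→1]: (7.06+11.55)/2 × 0.5 = 4.6525
  [1→7]: (11.55+11.99)/2 × 6 = 70.62
  [7→10]: (11.99+8.37)/2 × 3 = 30.54
  [10→10.5]: (8.37+7.87)/2 × 0.5 = 4.06
  Sum = 111.6375 mg/L·h
Tail: C_last/k_e = 7.87/0.124 = 63.468
AUC_0→∞ (subcutaneous injection) = 111.6375 + 63.468 = 175.1055 mg/L·h
F = (AUC_ev/D_ev)/(AUC_iv/D_iv) = (175.1055/100)/(139/50) = 1.751055/2.78 = 0.6299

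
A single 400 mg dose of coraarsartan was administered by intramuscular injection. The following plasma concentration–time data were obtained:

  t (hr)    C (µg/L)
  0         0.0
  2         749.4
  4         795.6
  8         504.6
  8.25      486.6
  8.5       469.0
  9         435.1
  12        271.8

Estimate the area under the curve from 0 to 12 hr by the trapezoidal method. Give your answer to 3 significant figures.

AUC = 6420 µg/L·hr

Trapezoidal AUC_0→12:
  [0→2]: (0.0+749.4)/2 × 2 = 749.4
  [2→4]: (749.4+795.6)/2 × 2 = 1545.0
  [4→8]: (795.6+504.6)/2 × 4 = 2600.4
  [8→8.25]: (504.6+486.6)/2 × 0.25 = 123.9
  [8.25→8.5]: (486.6+469.0)/2 × 0.25 = 119.45
  [8.5→9]: (469.0+435.1)/2 × 0.5 = 226.025
  [9→12]: (435.1+271.8)/2 × 3 = 1060.35
  Sum = 6424.525 µg/L·hr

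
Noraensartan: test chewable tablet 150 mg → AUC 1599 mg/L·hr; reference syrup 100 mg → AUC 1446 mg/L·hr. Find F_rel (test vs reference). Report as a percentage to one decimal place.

F_rel = (AUC_test/D_test) / (AUC_ref/D_ref)
      = (1599/150) / (1446/100)
      = 10.66 / 14.46 = 0.7372 = 73.72%

F_rel = 73.7%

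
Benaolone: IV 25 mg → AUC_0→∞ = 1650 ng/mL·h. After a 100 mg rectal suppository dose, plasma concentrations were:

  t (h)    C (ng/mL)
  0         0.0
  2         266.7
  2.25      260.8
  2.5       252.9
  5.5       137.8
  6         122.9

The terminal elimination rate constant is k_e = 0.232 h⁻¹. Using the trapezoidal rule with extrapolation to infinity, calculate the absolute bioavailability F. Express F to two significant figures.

F = 0.24

Trapezoidal AUC_0→6 (rectal suppository):
  [0→2]: (0.0+266.7)/2 × 2 = 266.7
  [2→2.25]: (266.7+260.8)/2 × 0.25 = 65.9375
  [2.25→2.5]: (260.8+252.9)/2 × 0.25 = 64.2125
  [2.5→5.5]: (252.9+137.8)/2 × 3 = 586.05
  [5.5→6]: (137.8+122.9)/2 × 0.5 = 65.175
  Sum = 1048.075 ng/mL·h
Tail: C_last/k_e = 122.9/0.232 = 529.741
AUC_0→∞ (rectal suppository) = 1048.075 + 529.741 = 1577.816 ng/mL·h
F = (AUC_ev/D_ev)/(AUC_iv/D_iv) = (1577.816/100)/(1650/25) = 15.77816/66 = 0.2391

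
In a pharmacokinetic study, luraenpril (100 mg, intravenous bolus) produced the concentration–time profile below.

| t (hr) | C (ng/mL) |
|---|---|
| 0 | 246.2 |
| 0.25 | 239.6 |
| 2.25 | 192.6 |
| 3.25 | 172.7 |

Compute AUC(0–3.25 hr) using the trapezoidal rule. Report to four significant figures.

Trapezoidal AUC_0→3.25:
  [0→0.25]: (246.2+239.6)/2 × 0.25 = 60.725
  [0.25→2.25]: (239.6+192.6)/2 × 2 = 432.2
  [2.25→3.25]: (192.6+172.7)/2 × 1 = 182.65
  Sum = 675.575 ng/mL·hr

AUC = 675.6 ng/mL·hr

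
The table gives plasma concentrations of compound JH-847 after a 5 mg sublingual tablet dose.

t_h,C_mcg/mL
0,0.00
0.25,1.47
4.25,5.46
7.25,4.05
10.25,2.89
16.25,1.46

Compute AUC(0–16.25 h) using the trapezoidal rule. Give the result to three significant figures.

AUC = 51.8 mcg/mL·h

Trapezoidal AUC_0→16.25:
  [0→0.25]: (0.00+1.47)/2 × 0.25 = 0.18375
  [0.25→4.25]: (1.47+5.46)/2 × 4 = 13.86
  [4.25→7.25]: (5.46+4.05)/2 × 3 = 14.265
  [7.25→10.25]: (4.05+2.89)/2 × 3 = 10.41
  [10.25→16.25]: (2.89+1.46)/2 × 6 = 13.05
  Sum = 51.76875 mcg/mL·h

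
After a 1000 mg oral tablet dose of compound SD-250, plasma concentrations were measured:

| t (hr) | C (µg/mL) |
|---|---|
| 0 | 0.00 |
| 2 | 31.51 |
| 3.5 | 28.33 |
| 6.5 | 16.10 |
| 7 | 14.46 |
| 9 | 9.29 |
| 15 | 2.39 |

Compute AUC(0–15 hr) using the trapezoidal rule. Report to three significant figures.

AUC = 209 µg/mL·hr

Trapezoidal AUC_0→15:
  [0→2]: (0.00+31.51)/2 × 2 = 31.51
  [2→3.5]: (31.51+28.33)/2 × 1.5 = 44.88
  [3.5→6.5]: (28.33+16.10)/2 × 3 = 66.645
  [6.5→7]: (16.10+14.46)/2 × 0.5 = 7.64
  [7→9]: (14.46+9.29)/2 × 2 = 23.75
  [9→15]: (9.29+2.39)/2 × 6 = 35.04
  Sum = 209.465 µg/mL·hr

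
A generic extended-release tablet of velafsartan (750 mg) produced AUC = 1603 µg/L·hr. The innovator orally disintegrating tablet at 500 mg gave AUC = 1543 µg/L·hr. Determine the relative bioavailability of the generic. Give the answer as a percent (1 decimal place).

F_rel = (AUC_test/D_test) / (AUC_ref/D_ref)
      = (1603/750) / (1543/500)
      = 2.13733 / 3.086 = 0.6926 = 69.26%

F_rel = 69.3%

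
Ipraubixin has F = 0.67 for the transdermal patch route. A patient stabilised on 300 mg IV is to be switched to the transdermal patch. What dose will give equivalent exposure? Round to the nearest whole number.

For equal systemic exposure: F × D_ev = D_iv
D_ev = D_iv / F = 300 / 0.67 = 447.761 mg

D_transdermal = 448 mg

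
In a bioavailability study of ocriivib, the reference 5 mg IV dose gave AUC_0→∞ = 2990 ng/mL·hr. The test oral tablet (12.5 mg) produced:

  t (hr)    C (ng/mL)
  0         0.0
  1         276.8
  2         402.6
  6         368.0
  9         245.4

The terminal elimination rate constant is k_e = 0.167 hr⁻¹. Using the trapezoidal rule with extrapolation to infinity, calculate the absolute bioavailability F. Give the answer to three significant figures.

Trapezoidal AUC_0→9 (oral tablet):
  [0→1]: (0.0+276.8)/2 × 1 = 138.4
  [1→2]: (276.8+402.6)/2 × 1 = 339.7
  [2→6]: (402.6+368.0)/2 × 4 = 1541.2
  [6→9]: (368.0+245.4)/2 × 3 = 920.1
  Sum = 2939.4 ng/mL·hr
Tail: C_last/k_e = 245.4/0.167 = 1469.461
AUC_0→∞ (oral tablet) = 2939.4 + 1469.461 = 4408.861 ng/mL·hr
F = (AUC_ev/D_ev)/(AUC_iv/D_iv) = (4408.861/12.5)/(2990/5) = 352.70888/598 = 0.5898

F = 0.590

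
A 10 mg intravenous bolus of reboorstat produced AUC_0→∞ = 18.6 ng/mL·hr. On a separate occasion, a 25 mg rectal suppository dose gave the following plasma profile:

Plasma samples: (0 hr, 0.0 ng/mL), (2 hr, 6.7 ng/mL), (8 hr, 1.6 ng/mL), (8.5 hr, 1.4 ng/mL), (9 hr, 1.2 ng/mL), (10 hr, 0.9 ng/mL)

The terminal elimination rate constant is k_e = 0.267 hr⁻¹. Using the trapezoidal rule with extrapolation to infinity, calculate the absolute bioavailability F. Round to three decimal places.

F = 0.805

Trapezoidal AUC_0→10 (rectal suppository):
  [0→2]: (0.0+6.7)/2 × 2 = 6.7
  [2→8]: (6.7+1.6)/2 × 6 = 24.9
  [8→8.5]: (1.6+1.4)/2 × 0.5 = 0.75
  [8.5→9]: (1.4+1.2)/2 × 0.5 = 0.65
  [9→10]: (1.2+0.9)/2 × 1 = 1.05
  Sum = 34.05 ng/mL·hr
Tail: C_last/k_e = 0.9/0.267 = 3.371
AUC_0→∞ (rectal suppository) = 34.05 + 3.371 = 37.421 ng/mL·hr
F = (AUC_ev/D_ev)/(AUC_iv/D_iv) = (37.421/25)/(18.6/10) = 1.49684/1.86 = 0.8048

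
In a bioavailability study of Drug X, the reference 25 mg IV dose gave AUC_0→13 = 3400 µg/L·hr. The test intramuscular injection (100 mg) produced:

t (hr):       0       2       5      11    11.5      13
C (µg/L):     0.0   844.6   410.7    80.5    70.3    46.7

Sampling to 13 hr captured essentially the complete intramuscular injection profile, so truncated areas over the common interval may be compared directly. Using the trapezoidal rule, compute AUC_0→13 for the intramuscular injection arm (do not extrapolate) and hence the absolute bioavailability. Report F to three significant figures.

Trapezoidal AUC_0→13 (intramuscular injection):
  [0→2]: (0.0+844.6)/2 × 2 = 844.6
  [2→5]: (844.6+410.7)/2 × 3 = 1882.95
  [5→11]: (410.7+80.5)/2 × 6 = 1473.6
  [11→11.5]: (80.5+70.3)/2 × 0.5 = 37.7
  [11.5→13]: (70.3+46.7)/2 × 1.5 = 87.75
  Sum = 4326.6 µg/L·hr
F = (AUC_ev/D_ev)/(AUC_iv/D_iv) = (4326.6/100)/(3400/25) = 43.266/136 = 0.3181

F = 0.318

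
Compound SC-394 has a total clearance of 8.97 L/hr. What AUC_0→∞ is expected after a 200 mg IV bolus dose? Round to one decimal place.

AUC_0→∞ = Dose_iv / CL
        = 200 / 8.97 = 22.2965 mg/L·hr

AUC = 22.3 mg/L·hr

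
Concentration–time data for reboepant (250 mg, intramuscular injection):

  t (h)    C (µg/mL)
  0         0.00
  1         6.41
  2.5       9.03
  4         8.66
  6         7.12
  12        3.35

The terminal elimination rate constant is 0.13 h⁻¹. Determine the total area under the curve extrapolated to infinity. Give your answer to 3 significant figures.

Trapezoidal AUC_0→12:
  [0→1]: (0.00+6.41)/2 × 1 = 3.205
  [1→2.5]: (6.41+9.03)/2 × 1.5 = 11.58
  [2.5→4]: (9.03+8.66)/2 × 1.5 = 13.2675
  [4→6]: (8.66+7.12)/2 × 2 = 15.78
  [6→12]: (7.12+3.35)/2 × 6 = 31.41
  Sum = 75.2425 µg/mL·h
Extrapolated tail: C_last / k_e = 3.35 / 0.13 = 25.769
AUC_0→∞ = 75.2425 + 25.769 = 101.0115 µg/mL·h

AUC = 101 µg/mL·h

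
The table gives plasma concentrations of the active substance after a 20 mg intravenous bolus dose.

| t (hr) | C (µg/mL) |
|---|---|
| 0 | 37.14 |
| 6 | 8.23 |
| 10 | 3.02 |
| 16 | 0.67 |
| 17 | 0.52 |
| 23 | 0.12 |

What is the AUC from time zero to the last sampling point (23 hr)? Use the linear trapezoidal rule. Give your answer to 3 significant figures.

Trapezoidal AUC_0→23:
  [0→6]: (37.14+8.23)/2 × 6 = 136.11
  [6→10]: (8.23+3.02)/2 × 4 = 22.5
  [10→16]: (3.02+0.67)/2 × 6 = 11.07
  [16→17]: (0.67+0.52)/2 × 1 = 0.595
  [17→23]: (0.52+0.12)/2 × 6 = 1.92
  Sum = 172.195 µg/mL·hr

AUC = 172 µg/mL·hr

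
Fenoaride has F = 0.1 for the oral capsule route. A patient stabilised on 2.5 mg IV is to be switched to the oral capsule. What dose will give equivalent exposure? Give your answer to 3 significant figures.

For equal systemic exposure: F × D_ev = D_iv
D_ev = D_iv / F = 2.5 / 0.1 = 25 mg

D_oral = 25.0 mg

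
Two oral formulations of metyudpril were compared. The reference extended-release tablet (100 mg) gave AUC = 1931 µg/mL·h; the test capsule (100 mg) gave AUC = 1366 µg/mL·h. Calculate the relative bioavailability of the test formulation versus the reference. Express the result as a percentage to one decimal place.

F_rel = (AUC_test/D_test) / (AUC_ref/D_ref)
      = (1366/100) / (1931/100)
      = 13.66 / 19.31 = 0.7074 = 70.74%

F_rel = 70.7%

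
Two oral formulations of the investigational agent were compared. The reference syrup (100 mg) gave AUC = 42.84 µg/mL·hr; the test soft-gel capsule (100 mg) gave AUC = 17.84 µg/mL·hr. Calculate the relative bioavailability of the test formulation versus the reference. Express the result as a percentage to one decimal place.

F_rel = 41.6%

F_rel = (AUC_test/D_test) / (AUC_ref/D_ref)
      = (17.84/100) / (42.84/100)
      = 0.1784 / 0.4284 = 0.4164 = 41.64%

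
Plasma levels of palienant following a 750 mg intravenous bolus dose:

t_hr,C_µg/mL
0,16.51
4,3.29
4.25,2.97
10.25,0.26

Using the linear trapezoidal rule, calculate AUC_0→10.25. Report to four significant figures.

AUC = 50.07 µg/mL·hr

Trapezoidal AUC_0→10.25:
  [0→4]: (16.51+3.29)/2 × 4 = 39.6
  [4→4.25]: (3.29+2.97)/2 × 0.25 = 0.7825
  [4.25→10.25]: (2.97+0.26)/2 × 6 = 9.69
  Sum = 50.0725 µg/mL·hr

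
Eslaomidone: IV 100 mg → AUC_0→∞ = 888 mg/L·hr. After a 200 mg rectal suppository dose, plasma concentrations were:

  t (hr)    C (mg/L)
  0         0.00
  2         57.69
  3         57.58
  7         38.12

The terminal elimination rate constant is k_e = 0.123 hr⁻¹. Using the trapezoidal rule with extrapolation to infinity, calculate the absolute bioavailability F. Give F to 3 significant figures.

F = 0.347

Trapezoidal AUC_0→7 (rectal suppository):
  [0→2]: (0.00+57.69)/2 × 2 = 57.69
  [2→3]: (57.69+57.58)/2 × 1 = 57.635
  [3→7]: (57.58+38.12)/2 × 4 = 191.4
  Sum = 306.725 mg/L·hr
Tail: C_last/k_e = 38.12/0.123 = 309.919
AUC_0→∞ (rectal suppository) = 306.725 + 309.919 = 616.644 mg/L·hr
F = (AUC_ev/D_ev)/(AUC_iv/D_iv) = (616.644/200)/(888/100) = 3.08322/8.88 = 0.3472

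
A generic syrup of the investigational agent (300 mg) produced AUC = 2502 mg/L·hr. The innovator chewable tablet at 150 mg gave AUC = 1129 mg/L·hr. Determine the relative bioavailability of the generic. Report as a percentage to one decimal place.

F_rel = (AUC_test/D_test) / (AUC_ref/D_ref)
      = (2502/300) / (1129/150)
      = 8.34 / 7.52667 = 1.1081 = 110.81%

F_rel = 110.8%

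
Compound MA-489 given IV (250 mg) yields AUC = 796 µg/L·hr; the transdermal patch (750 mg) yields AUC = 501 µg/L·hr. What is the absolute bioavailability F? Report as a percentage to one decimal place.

F = 21.0%

F = (AUC_ev / D_ev) / (AUC_iv / D_iv)
  = (501/750) / (796/250)
  = 0.668 / 3.184 = 0.2098
  = 20.98%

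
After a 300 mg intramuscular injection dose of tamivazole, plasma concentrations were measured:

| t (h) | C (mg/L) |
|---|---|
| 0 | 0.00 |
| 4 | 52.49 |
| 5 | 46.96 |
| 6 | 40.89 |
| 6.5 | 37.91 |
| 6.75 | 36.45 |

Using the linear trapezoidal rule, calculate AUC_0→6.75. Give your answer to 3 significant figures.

Trapezoidal AUC_0→6.75:
  [0→4]: (0.00+52.49)/2 × 4 = 104.98
  [4→5]: (52.49+46.96)/2 × 1 = 49.725
  [5→6]: (46.96+40.89)/2 × 1 = 43.925
  [6→6.5]: (40.89+37.91)/2 × 0.5 = 19.7
  [6.5→6.75]: (37.91+36.45)/2 × 0.25 = 9.295
  Sum = 227.625 mg/L·h

AUC = 228 mg/L·h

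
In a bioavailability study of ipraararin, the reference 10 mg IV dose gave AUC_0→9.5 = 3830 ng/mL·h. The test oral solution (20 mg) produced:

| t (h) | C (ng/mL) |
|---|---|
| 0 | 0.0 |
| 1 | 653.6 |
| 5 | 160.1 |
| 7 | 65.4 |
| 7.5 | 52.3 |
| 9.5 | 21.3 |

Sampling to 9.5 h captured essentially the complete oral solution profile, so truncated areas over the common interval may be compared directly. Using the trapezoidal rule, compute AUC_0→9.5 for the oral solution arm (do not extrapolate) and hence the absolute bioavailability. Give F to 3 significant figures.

Trapezoidal AUC_0→9.5 (oral solution):
  [0→1]: (0.0+653.6)/2 × 1 = 326.8
  [1→5]: (653.6+160.1)/2 × 4 = 1627.4
  [5→7]: (160.1+65.4)/2 × 2 = 225.5
  [7→7.5]: (65.4+52.3)/2 × 0.5 = 29.425
  [7.5→9.5]: (52.3+21.3)/2 × 2 = 73.6
  Sum = 2282.725 ng/mL·h
F = (AUC_ev/D_ev)/(AUC_iv/D_iv) = (2282.725/20)/(3830/10) = 114.13625/383 = 0.2980

F = 0.298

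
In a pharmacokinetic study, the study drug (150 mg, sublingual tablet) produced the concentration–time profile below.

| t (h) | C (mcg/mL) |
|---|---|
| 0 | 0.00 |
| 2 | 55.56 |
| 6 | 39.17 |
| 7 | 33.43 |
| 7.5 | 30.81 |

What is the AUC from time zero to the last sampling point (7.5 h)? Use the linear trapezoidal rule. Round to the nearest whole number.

Trapezoidal AUC_0→7.5:
  [0→2]: (0.00+55.56)/2 × 2 = 55.56
  [2→6]: (55.56+39.17)/2 × 4 = 189.46
  [6→7]: (39.17+33.43)/2 × 1 = 36.3
  [7→7.5]: (33.43+30.81)/2 × 0.5 = 16.06
  Sum = 297.38 mcg/mL·h

AUC = 297 mcg/mL·h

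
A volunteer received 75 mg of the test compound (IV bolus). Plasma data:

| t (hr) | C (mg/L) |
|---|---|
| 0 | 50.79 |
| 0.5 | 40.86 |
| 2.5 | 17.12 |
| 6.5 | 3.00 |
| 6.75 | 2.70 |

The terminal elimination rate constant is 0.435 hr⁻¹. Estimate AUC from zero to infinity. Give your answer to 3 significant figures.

Trapezoidal AUC_0→6.75:
  [0→0.5]: (50.79+40.86)/2 × 0.5 = 22.9125
  [0.5→2.5]: (40.86+17.12)/2 × 2 = 57.98
  [2.5→6.5]: (17.12+3.00)/2 × 4 = 40.24
  [6.5→6.75]: (3.00+2.70)/2 × 0.25 = 0.7125
  Sum = 121.845 mg/L·hr
Extrapolated tail: C_last / k_e = 2.70 / 0.435 = 6.207
AUC_0→∞ = 121.845 + 6.207 = 128.052 mg/L·hr

AUC = 128 mg/L·hr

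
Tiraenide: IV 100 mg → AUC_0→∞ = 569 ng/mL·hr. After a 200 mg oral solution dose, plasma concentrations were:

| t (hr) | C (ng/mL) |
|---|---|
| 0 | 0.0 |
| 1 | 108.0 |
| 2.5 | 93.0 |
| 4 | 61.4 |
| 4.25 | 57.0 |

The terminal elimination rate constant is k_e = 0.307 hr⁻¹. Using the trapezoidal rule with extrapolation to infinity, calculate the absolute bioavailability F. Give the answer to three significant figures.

Trapezoidal AUC_0→4.25 (oral solution):
  [0→1]: (0.0+108.0)/2 × 1 = 54.0
  [1→2.5]: (108.0+93.0)/2 × 1.5 = 150.75
  [2.5→4]: (93.0+61.4)/2 × 1.5 = 115.8
  [4→4.25]: (61.4+57.0)/2 × 0.25 = 14.8
  Sum = 335.35 ng/mL·hr
Tail: C_last/k_e = 57.0/0.307 = 185.668
AUC_0→∞ (oral solution) = 335.35 + 185.668 = 521.018 ng/mL·hr
F = (AUC_ev/D_ev)/(AUC_iv/D_iv) = (521.018/200)/(569/100) = 2.60509/5.69 = 0.4578

F = 0.458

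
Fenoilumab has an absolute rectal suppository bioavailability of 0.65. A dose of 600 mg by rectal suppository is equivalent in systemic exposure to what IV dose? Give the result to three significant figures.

Systemic exposure from an extravascular dose = F × D_ev, so the equivalent IV dose is F × D_ev.
D_iv = F × D_ev = 0.65 × 600 = 390 mg

D_iv = 390 mg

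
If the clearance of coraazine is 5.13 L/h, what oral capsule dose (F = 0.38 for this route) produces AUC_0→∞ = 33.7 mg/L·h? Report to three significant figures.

Dose = CL × AUC_0→∞ / F
     = 5.13 × 33.7 / 0.38 = 454.95 mg

Dose = 455 mg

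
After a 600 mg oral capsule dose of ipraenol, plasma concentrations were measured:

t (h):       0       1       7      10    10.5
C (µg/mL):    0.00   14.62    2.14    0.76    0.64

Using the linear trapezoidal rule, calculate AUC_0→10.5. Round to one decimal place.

AUC = 62.3 µg/mL·h

Trapezoidal AUC_0→10.5:
  [0→1]: (0.00+14.62)/2 × 1 = 7.31
  [1→7]: (14.62+2.14)/2 × 6 = 50.28
  [7→10]: (2.14+0.76)/2 × 3 = 4.35
  [10→10.5]: (0.76+0.64)/2 × 0.5 = 0.35
  Sum = 62.29 µg/mL·h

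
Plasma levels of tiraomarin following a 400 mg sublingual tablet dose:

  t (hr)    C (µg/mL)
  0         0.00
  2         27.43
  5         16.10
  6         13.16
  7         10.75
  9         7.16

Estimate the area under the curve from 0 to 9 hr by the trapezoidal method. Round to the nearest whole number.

Trapezoidal AUC_0→9:
  [0→2]: (0.00+27.43)/2 × 2 = 27.43
  [2→5]: (27.43+16.10)/2 × 3 = 65.295
  [5→6]: (16.10+13.16)/2 × 1 = 14.63
  [6→7]: (13.16+10.75)/2 × 1 = 11.955
  [7→9]: (10.75+7.16)/2 × 2 = 17.91
  Sum = 137.22 µg/mL·hr

AUC = 137 µg/mL·hr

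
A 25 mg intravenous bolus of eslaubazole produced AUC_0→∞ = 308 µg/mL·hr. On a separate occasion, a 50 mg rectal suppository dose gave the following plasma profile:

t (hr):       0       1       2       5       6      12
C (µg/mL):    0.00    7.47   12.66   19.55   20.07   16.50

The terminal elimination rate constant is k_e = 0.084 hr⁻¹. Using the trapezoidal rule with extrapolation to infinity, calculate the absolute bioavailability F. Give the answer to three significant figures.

Trapezoidal AUC_0→12 (rectal suppository):
  [0→1]: (0.00+7.47)/2 × 1 = 3.735
  [1→2]: (7.47+12.66)/2 × 1 = 10.065
  [2→5]: (12.66+19.55)/2 × 3 = 48.315
  [5→6]: (19.55+20.07)/2 × 1 = 19.81
  [6→12]: (20.07+16.50)/2 × 6 = 109.71
  Sum = 191.635 µg/mL·hr
Tail: C_last/k_e = 16.50/0.084 = 196.429
AUC_0→∞ (rectal suppository) = 191.635 + 196.429 = 388.064 µg/mL·hr
F = (AUC_ev/D_ev)/(AUC_iv/D_iv) = (388.064/50)/(308/25) = 7.76128/12.32 = 0.6300

F = 0.630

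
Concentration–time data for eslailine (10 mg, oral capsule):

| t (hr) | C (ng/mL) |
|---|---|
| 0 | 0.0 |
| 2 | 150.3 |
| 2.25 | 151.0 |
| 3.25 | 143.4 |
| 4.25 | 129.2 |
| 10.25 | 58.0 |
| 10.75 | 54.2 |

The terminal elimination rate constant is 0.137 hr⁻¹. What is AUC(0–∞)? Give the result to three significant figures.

AUC = 1460 ng/mL·hr

Trapezoidal AUC_0→10.75:
  [0→2]: (0.0+150.3)/2 × 2 = 150.3
  [2→2.25]: (150.3+151.0)/2 × 0.25 = 37.6625
  [2.25→3.25]: (151.0+143.4)/2 × 1 = 147.2
  [3.25→4.25]: (143.4+129.2)/2 × 1 = 136.3
  [4.25→10.25]: (129.2+58.0)/2 × 6 = 561.6
  [10.25→10.75]: (58.0+54.2)/2 × 0.5 = 28.05
  Sum = 1061.1125 ng/mL·hr
Extrapolated tail: C_last / k_e = 54.2 / 0.137 = 395.620
AUC_0→∞ = 1061.1125 + 395.620 = 1456.7325 ng/mL·hr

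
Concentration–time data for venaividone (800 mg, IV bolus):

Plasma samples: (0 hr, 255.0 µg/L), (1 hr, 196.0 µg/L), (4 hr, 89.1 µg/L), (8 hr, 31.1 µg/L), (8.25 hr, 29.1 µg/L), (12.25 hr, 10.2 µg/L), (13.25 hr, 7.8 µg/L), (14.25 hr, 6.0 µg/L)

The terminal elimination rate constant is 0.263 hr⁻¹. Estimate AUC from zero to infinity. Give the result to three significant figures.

AUC = 1020 µg/L·hr

Trapezoidal AUC_0→14.25:
  [0→1]: (255.0+196.0)/2 × 1 = 225.5
  [1→4]: (196.0+89.1)/2 × 3 = 427.65
  [4→8]: (89.1+31.1)/2 × 4 = 240.4
  [8→8.25]: (31.1+29.1)/2 × 0.25 = 7.525
  [8.25→12.25]: (29.1+10.2)/2 × 4 = 78.6
  [12.25→13.25]: (10.2+7.8)/2 × 1 = 9.0
  [13.25→14.25]: (7.8+6.0)/2 × 1 = 6.9
  Sum = 995.575 µg/L·hr
Extrapolated tail: C_last / k_e = 6.0 / 0.263 = 22.814
AUC_0→∞ = 995.575 + 22.814 = 1018.389 µg/L·hr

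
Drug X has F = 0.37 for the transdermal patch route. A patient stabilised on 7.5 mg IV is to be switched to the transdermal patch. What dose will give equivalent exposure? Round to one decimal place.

For equal systemic exposure: F × D_ev = D_iv
D_ev = D_iv / F = 7.5 / 0.37 = 20.2703 mg

D_transdermal = 20.3 mg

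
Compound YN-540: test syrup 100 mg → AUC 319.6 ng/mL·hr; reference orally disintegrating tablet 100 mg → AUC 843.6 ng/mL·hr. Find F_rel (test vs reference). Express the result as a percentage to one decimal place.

F_rel = (AUC_test/D_test) / (AUC_ref/D_ref)
      = (319.6/100) / (843.6/100)
      = 3.196 / 8.436 = 0.3789 = 37.89%

F_rel = 37.9%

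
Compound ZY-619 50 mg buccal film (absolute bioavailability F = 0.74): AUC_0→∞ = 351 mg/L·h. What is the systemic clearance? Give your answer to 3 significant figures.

CL = F × Dose / AUC_0→∞
   = 0.74 × 50 / 351 = 0.105413 L/h

CL = 0.105 L/h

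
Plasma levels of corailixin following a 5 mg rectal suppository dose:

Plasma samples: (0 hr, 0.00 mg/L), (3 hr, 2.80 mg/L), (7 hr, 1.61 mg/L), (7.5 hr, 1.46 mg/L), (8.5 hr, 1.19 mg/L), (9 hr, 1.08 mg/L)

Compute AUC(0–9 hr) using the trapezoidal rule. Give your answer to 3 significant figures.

AUC = 15.7 mg/L·hr

Trapezoidal AUC_0→9:
  [0→3]: (0.00+2.80)/2 × 3 = 4.2
  [3→7]: (2.80+1.61)/2 × 4 = 8.82
  [7→7.5]: (1.61+1.46)/2 × 0.5 = 0.7675
  [7.5→8.5]: (1.46+1.19)/2 × 1 = 1.325
  [8.5→9]: (1.19+1.08)/2 × 0.5 = 0.5675
  Sum = 15.68 mg/L·hr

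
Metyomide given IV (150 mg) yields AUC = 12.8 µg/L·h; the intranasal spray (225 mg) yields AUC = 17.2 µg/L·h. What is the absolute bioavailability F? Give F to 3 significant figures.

F = (AUC_ev / D_ev) / (AUC_iv / D_iv)
  = (17.2/225) / (12.8/150)
  = 0.0764444 / 0.0853333 = 0.8958

F = 0.896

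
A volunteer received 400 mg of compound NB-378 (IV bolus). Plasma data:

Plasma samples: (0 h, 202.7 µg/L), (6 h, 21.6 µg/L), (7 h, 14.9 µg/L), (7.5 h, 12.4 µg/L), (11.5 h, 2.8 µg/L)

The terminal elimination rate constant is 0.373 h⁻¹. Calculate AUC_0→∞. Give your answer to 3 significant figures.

AUC = 736 µg/L·h

Trapezoidal AUC_0→11.5:
  [0→6]: (202.7+21.6)/2 × 6 = 672.9
  [6→7]: (21.6+14.9)/2 × 1 = 18.25
  [7→7.5]: (14.9+12.4)/2 × 0.5 = 6.825
  [7.5→11.5]: (12.4+2.8)/2 × 4 = 30.4
  Sum = 728.375 µg/L·h
Extrapolated tail: C_last / k_e = 2.8 / 0.373 = 7.507
AUC_0→∞ = 728.375 + 7.507 = 735.882 µg/L·h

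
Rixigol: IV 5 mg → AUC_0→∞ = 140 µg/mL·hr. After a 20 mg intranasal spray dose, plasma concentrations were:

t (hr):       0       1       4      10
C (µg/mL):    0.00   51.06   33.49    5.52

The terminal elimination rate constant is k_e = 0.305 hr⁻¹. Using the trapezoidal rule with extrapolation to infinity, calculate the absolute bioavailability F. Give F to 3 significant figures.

Trapezoidal AUC_0→10 (intranasal spray):
  [0→1]: (0.00+51.06)/2 × 1 = 25.53
  [1→4]: (51.06+33.49)/2 × 3 = 126.825
  [4→10]: (33.49+5.52)/2 × 6 = 117.03
  Sum = 269.385 µg/mL·hr
Tail: C_last/k_e = 5.52/0.305 = 18.098
AUC_0→∞ (intranasal spray) = 269.385 + 18.098 = 287.483 µg/mL·hr
F = (AUC_ev/D_ev)/(AUC_iv/D_iv) = (287.483/20)/(140/5) = 14.37415/28 = 0.5134

F = 0.513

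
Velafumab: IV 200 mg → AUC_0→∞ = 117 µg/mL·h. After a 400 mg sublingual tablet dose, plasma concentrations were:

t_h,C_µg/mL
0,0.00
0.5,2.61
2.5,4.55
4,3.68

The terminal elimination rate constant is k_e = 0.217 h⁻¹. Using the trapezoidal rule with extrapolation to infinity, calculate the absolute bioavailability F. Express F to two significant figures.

Trapezoidal AUC_0→4 (sublingual tablet):
  [0→0.5]: (0.00+2.61)/2 × 0.5 = 0.6525
  [0.5→2.5]: (2.61+4.55)/2 × 2 = 7.16
  [2.5→4]: (4.55+3.68)/2 × 1.5 = 6.1725
  Sum = 13.985 µg/mL·h
Tail: C_last/k_e = 3.68/0.217 = 16.959
AUC_0→∞ (sublingual tablet) = 13.985 + 16.959 = 30.944 µg/mL·h
F = (AUC_ev/D_ev)/(AUC_iv/D_iv) = (30.944/400)/(117/200) = 0.07736/0.585 = 0.1322

F = 0.13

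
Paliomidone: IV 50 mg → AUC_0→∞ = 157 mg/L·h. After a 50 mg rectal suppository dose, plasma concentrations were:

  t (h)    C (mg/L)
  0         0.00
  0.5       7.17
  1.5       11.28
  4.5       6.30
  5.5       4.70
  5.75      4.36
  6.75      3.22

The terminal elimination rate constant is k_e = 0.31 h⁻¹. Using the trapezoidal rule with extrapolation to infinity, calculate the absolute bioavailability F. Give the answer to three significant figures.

F = 0.371

Trapezoidal AUC_0→6.75 (rectal suppository):
  [0→0.5]: (0.00+7.17)/2 × 0.5 = 1.7925
  [0.5→1.5]: (7.17+11.28)/2 × 1 = 9.225
  [1.5→4.5]: (11.28+6.30)/2 × 3 = 26.37
  [4.5→5.5]: (6.30+4.70)/2 × 1 = 5.5
  [5.5→5.75]: (4.70+4.36)/2 × 0.25 = 1.1325
  [5.75→6.75]: (4.36+3.22)/2 × 1 = 3.79
  Sum = 47.81 mg/L·h
Tail: C_last/k_e = 3.22/0.31 = 10.387
AUC_0→∞ (rectal suppository) = 47.81 + 10.387 = 58.197 mg/L·h
F = (AUC_ev/D_ev)/(AUC_iv/D_iv) = (58.197/50)/(157/50) = 1.16394/3.14 = 0.3707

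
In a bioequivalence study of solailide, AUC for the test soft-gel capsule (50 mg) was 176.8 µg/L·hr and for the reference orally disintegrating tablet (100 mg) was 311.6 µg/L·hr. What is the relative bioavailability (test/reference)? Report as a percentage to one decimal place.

F_rel = 113.5%

F_rel = (AUC_test/D_test) / (AUC_ref/D_ref)
      = (176.8/50) / (311.6/100)
      = 3.536 / 3.116 = 1.1348 = 113.48%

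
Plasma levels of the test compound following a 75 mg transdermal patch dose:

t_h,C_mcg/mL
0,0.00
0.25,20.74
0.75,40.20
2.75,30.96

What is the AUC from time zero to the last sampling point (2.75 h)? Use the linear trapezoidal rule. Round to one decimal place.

Trapezoidal AUC_0→2.75:
  [0→0.25]: (0.00+20.74)/2 × 0.25 = 2.5925
  [0.25→0.75]: (20.74+40.20)/2 × 0.5 = 15.235
  [0.75→2.75]: (40.20+30.96)/2 × 2 = 71.16
  Sum = 88.9875 mcg/mL·h

AUC = 89.0 mcg/mL·h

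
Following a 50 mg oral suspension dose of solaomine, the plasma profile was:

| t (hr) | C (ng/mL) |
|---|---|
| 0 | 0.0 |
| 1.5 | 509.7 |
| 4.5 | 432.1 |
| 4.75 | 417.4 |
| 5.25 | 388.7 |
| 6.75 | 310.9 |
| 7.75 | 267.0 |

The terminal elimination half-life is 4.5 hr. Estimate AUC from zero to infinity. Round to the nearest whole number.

AUC = 4650 ng/mL·hr

Trapezoidal AUC_0→7.75:
  [0→1.5]: (0.0+509.7)/2 × 1.5 = 382.275
  [1.5→4.5]: (509.7+432.1)/2 × 3 = 1412.7
  [4.5→4.75]: (432.1+417.4)/2 × 0.25 = 106.1875
  [4.75→5.25]: (417.4+388.7)/2 × 0.5 = 201.525
  [5.25→6.75]: (388.7+310.9)/2 × 1.5 = 524.7
  [6.75→7.75]: (310.9+267.0)/2 × 1 = 288.95
  Sum = 2916.3375 ng/mL·hr
k_e = ln2 / t½ = 0.693147 / 4.5 = 0.1540 hr^-1
Extrapolated tail: C_last / k_e = 267.0 / 0.154 = 1733.766
AUC_0→∞ = 2916.3375 + 1733.766 = 4650.1035 ng/mL·hr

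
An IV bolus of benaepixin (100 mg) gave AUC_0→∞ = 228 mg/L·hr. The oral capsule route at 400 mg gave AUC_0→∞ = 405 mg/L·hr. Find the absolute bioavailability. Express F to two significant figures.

F = 0.44

F = (AUC_ev / D_ev) / (AUC_iv / D_iv)
  = (405/400) / (228/100)
  = 1.0125 / 2.28 = 0.4441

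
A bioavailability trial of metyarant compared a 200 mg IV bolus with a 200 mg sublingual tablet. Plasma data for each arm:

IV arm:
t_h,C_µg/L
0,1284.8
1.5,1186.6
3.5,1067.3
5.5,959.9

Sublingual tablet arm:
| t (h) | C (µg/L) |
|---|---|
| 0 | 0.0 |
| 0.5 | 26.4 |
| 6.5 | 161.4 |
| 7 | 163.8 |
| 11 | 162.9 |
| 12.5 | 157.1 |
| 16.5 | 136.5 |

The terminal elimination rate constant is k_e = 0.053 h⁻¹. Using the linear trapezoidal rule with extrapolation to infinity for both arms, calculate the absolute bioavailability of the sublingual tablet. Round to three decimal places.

Trapezoidal AUC_0→5.5 (IV):
  [0→1.5]: (1284.8+1186.6)/2 × 1.5 = 1853.55
  [1.5→3.5]: (1186.6+1067.3)/2 × 2 = 2253.9
  [3.5→5.5]: (1067.3+959.9)/2 × 2 = 2027.2
  Sum = 6134.65 µg/L·h
IV tail: 959.9/0.053 = 18111.321; AUC_iv,0→∞ = 6134.65 + 18111.321 = 24245.971 µg/L·h
Trapezoidal AUC_0→16.5 (sublingual tablet):
  [0→0.5]: (0.0+26.4)/2 × 0.5 = 6.6
  [0.5→6.5]: (26.4+161.4)/2 × 6 = 563.4
  [6.5→7]: (161.4+163.8)/2 × 0.5 = 81.3
  [7→11]: (163.8+162.9)/2 × 4 = 653.4
  [11→12.5]: (162.9+157.1)/2 × 1.5 = 240.0
  [12.5→16.5]: (157.1+136.5)/2 × 4 = 587.2
  Sum = 2131.9 µg/L·h
sublingual tablet tail: 136.5/0.053 = 2575.472; AUC_ev,0→∞ = 2131.9 + 2575.472 = 4707.372 µg/L·h
F = (AUC_ev/D_ev)/(AUC_iv/D_iv) = (4707.372/200)/(24245.971/200) = 23.53686/121.23 = 0.1942

F = 0.194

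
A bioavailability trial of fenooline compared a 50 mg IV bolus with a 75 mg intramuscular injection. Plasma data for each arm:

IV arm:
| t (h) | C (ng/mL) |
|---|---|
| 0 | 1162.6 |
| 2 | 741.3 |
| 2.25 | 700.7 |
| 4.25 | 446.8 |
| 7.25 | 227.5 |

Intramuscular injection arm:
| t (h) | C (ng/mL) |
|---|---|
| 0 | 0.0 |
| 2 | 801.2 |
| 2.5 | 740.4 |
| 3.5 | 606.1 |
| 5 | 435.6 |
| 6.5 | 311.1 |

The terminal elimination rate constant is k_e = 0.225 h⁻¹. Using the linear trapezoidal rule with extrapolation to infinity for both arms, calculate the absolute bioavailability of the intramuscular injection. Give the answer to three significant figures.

Trapezoidal AUC_0→7.25 (IV):
  [0→2]: (1162.6+741.3)/2 × 2 = 1903.9
  [2→2.25]: (741.3+700.7)/2 × 0.25 = 180.25
  [2.25→4.25]: (700.7+446.8)/2 × 2 = 1147.5
  [4.25→7.25]: (446.8+227.5)/2 × 3 = 1011.45
  Sum = 4243.1 ng/mL·h
IV tail: 227.5/0.225 = 1011.111; AUC_iv,0→∞ = 4243.1 + 1011.111 = 5254.211 ng/mL·h
Trapezoidal AUC_0→6.5 (intramuscular injection):
  [0→2]: (0.0+801.2)/2 × 2 = 801.2
  [2→2.5]: (801.2+740.4)/2 × 0.5 = 385.4
  [2.5→3.5]: (740.4+606.1)/2 × 1 = 673.25
  [3.5→5]: (606.1+435.6)/2 × 1.5 = 781.275
  [5→6.5]: (435.6+311.1)/2 × 1.5 = 560.025
  Sum = 3201.15 ng/mL·h
intramuscular injection tail: 311.1/0.225 = 1382.667; AUC_ev,0→∞ = 3201.15 + 1382.667 = 4583.817 ng/mL·h
F = (AUC_ev/D_ev)/(AUC_iv/D_iv) = (4583.817/75)/(5254.211/50) = 61.11756/105.08422 = 0.5816

F = 0.582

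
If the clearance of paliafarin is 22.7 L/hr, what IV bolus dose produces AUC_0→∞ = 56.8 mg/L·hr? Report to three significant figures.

Dose_iv = CL × AUC_0→∞
     = 22.7 × 56.8 = 1289.36 mg

Dose = 1290 mg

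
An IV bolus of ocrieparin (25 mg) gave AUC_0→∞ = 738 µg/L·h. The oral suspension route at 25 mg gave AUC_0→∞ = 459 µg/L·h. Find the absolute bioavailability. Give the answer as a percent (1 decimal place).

F = 62.2%

F = (AUC_ev / D_ev) / (AUC_iv / D_iv)
  = (459/25) / (738/25)
  = 18.36 / 29.52 = 0.6220
  = 62.20%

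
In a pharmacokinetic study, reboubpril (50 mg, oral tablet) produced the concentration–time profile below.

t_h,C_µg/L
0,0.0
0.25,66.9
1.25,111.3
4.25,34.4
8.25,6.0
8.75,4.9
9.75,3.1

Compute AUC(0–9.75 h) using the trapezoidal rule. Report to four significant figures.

AUC = 403.5 µg/L·h

Trapezoidal AUC_0→9.75:
  [0→0.25]: (0.0+66.9)/2 × 0.25 = 8.3625
  [0.25→1.25]: (66.9+111.3)/2 × 1 = 89.1
  [1.25→4.25]: (111.3+34.4)/2 × 3 = 218.55
  [4.25→8.25]: (34.4+6.0)/2 × 4 = 80.8
  [8.25→8.75]: (6.0+4.9)/2 × 0.5 = 2.725
  [8.75→9.75]: (4.9+3.1)/2 × 1 = 4.0
  Sum = 403.5375 µg/L·h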